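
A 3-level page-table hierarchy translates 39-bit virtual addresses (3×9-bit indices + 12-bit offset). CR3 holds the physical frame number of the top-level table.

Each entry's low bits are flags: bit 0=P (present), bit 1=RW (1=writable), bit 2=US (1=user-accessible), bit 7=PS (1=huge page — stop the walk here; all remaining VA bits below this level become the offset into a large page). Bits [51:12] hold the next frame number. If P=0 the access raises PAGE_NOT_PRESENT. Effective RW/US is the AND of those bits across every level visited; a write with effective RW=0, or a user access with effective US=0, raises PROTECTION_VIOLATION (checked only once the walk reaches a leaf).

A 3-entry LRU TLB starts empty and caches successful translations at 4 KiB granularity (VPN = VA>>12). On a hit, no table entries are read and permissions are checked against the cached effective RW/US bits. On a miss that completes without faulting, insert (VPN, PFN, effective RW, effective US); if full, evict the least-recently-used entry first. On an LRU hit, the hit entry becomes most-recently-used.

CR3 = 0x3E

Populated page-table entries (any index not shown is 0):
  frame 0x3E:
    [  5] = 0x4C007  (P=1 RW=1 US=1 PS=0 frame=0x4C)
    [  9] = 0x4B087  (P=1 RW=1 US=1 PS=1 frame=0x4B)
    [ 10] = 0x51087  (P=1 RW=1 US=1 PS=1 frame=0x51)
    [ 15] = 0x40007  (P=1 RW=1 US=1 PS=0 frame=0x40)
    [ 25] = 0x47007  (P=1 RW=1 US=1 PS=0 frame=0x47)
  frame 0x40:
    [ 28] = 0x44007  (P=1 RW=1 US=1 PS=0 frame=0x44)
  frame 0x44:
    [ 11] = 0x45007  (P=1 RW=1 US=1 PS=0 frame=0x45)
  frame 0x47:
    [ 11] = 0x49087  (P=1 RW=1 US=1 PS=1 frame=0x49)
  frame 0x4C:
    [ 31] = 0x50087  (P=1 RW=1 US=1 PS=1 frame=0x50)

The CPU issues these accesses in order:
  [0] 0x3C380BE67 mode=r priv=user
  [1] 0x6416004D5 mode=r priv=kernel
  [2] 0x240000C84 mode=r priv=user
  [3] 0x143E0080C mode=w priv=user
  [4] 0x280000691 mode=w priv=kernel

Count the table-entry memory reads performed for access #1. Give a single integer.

Per-access translation:
#0 VA=0x3C380BE67 (r,user):
  L0 @0x3E[15] → 0x40007  P=1,RW=1,US=1,PS=0
  L1 @0x40[28] → 0x44007  P=1,RW=1,US=1,PS=0
  L2 @0x44[11] → 0x45007  P=1,RW=1,US=1,PS=0
  → PA=0x45E67  (3 entries read)
#1 VA=0x6416004D5 (r,kernel):
  L0 @0x3E[25] → 0x47007  P=1,RW=1,US=1,PS=0
  L1 @0x47[11] → 0x49087  P=1,RW=1,US=1,PS=1
  → PA=0x494D5 (huge @L1)  (2 entries read)
#2 VA=0x240000C84 (r,user):
  L0 @0x3E[9] → 0x4B087  P=1,RW=1,US=1,PS=1
  → PA=0x4BC84 (huge @L0)  (1 entries read)
#3 VA=0x143E0080C (w,user):
  L0 @0x3E[5] → 0x4C007  P=1,RW=1,US=1,PS=0
  L1 @0x4C[31] → 0x50087  P=1,RW=1,US=1,PS=1
  → PA=0x5080C (huge @L1)  (2 entries read)
#4 VA=0x280000691 (w,kernel):
  L0 @0x3E[10] → 0x51087  P=1,RW=1,US=1,PS=1
  → PA=0x51691 (huge @L0)  (1 entries read)

Entries read for #1: 2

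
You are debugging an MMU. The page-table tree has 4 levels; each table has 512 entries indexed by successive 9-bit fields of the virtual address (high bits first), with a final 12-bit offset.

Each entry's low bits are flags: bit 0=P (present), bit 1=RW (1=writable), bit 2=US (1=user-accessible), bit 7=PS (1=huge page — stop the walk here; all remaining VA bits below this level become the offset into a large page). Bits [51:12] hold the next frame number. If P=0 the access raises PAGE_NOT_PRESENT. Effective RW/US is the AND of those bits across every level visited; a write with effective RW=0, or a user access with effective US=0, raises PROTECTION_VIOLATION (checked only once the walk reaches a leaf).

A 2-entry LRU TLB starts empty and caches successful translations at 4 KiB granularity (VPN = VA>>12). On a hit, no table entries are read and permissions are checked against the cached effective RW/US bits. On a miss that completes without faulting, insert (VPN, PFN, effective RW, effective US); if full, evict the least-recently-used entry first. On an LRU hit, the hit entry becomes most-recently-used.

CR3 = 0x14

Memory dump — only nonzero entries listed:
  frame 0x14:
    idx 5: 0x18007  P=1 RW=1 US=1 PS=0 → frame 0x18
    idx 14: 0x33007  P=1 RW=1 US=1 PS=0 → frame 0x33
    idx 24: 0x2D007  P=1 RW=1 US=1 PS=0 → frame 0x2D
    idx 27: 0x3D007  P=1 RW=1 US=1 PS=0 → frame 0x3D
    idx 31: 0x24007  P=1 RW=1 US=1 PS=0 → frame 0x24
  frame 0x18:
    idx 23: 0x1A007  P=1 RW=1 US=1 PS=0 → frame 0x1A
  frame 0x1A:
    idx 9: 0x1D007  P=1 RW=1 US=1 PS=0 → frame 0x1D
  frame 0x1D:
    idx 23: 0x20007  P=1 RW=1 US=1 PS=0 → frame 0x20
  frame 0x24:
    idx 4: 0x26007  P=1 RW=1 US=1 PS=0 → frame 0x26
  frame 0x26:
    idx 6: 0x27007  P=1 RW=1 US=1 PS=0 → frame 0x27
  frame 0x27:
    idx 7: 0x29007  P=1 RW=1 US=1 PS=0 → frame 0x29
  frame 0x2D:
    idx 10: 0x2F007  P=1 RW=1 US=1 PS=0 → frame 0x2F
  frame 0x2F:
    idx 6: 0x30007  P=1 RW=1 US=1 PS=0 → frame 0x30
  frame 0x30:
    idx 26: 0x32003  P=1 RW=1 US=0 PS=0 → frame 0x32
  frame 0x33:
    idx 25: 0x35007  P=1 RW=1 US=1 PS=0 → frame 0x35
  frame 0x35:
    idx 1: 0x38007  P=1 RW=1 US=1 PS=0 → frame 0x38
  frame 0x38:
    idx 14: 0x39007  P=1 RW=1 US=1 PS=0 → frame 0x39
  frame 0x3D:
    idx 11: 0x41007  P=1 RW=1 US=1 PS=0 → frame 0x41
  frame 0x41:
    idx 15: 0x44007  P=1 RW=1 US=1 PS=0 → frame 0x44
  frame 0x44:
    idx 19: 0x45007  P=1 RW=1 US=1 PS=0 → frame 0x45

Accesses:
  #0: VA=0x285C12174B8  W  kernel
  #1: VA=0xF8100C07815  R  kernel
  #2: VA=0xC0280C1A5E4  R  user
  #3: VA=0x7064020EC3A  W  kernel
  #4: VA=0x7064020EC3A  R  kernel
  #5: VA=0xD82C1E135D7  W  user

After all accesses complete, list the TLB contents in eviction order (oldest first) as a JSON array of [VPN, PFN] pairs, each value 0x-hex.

Per-access translation:
#0 VA=0x285C12174B8 (w,kernel):
  [0] read 0x14 idx=5: raw=0x18007 flags P=1 W=1 U=1 S=0
  [1] read 0x18 idx=23: raw=0x1A007 flags P=1 W=1 U=1 S=0
  [2] read 0x1A idx=9: raw=0x1D007 flags P=1 W=1 U=1 S=0
  [3] read 0x1D idx=23: raw=0x20007 flags P=1 W=1 U=1 S=0
  → PA=0x204B8  (4 entries read)
#1 VA=0xF8100C07815 (r,kernel):
  [0] read 0x14 idx=31: raw=0x24007 flags P=1 W=1 U=1 S=0
  [1] read 0x24 idx=4: raw=0x26007 flags P=1 W=1 U=1 S=0
  [2] read 0x26 idx=6: raw=0x27007 flags P=1 W=1 U=1 S=0
  [3] read 0x27 idx=7: raw=0x29007 flags P=1 W=1 U=1 S=0
  → PA=0x29815  (4 entries read)
#2 VA=0xC0280C1A5E4 (r,user):
  [0] read 0x14 idx=24: raw=0x2D007 flags P=1 W=1 U=1 S=0
  [1] read 0x2D idx=10: raw=0x2F007 flags P=1 W=1 U=1 S=0
  [2] read 0x2F idx=6: raw=0x30007 flags P=1 W=1 U=1 S=0
  [3] read 0x30 idx=26: raw=0x32003 flags P=1 W=1 U=0 S=0
  ⇒ fault: PROTECTION_VIOLATION  — 4 lookups
#3 VA=0x7064020EC3A (w,kernel):
  [0] read 0x14 idx=14: raw=0x33007 flags P=1 W=1 U=1 S=0
  [1] read 0x33 idx=25: raw=0x35007 flags P=1 W=1 U=1 S=0
  [2] read 0x35 idx=1: raw=0x38007 flags P=1 W=1 U=1 S=0
  [3] read 0x38 idx=14: raw=0x39007 flags P=1 W=1 U=1 S=0
  → PA=0x39C3A  (4 entries read)
#4 VA=0x7064020EC3A (r,kernel):
  TLB hit vpn=0x7064020E → PA=0x39C3A
#5 VA=0xD82C1E135D7 (w,user):
  [0] read 0x14 idx=27: raw=0x3D007 flags P=1 W=1 U=1 S=0
  [1] read 0x3D idx=11: raw=0x41007 flags P=1 W=1 U=1 S=0
  [2] read 0x41 idx=15: raw=0x44007 flags P=1 W=1 U=1 S=0
  [3] read 0x44 idx=19: raw=0x45007 flags P=1 W=1 U=1 S=0
  → PA=0x455D7  (4 entries read)

TLB: [["0x7064020E", "0x39"], ["0xD82C1E13", "0x45"]]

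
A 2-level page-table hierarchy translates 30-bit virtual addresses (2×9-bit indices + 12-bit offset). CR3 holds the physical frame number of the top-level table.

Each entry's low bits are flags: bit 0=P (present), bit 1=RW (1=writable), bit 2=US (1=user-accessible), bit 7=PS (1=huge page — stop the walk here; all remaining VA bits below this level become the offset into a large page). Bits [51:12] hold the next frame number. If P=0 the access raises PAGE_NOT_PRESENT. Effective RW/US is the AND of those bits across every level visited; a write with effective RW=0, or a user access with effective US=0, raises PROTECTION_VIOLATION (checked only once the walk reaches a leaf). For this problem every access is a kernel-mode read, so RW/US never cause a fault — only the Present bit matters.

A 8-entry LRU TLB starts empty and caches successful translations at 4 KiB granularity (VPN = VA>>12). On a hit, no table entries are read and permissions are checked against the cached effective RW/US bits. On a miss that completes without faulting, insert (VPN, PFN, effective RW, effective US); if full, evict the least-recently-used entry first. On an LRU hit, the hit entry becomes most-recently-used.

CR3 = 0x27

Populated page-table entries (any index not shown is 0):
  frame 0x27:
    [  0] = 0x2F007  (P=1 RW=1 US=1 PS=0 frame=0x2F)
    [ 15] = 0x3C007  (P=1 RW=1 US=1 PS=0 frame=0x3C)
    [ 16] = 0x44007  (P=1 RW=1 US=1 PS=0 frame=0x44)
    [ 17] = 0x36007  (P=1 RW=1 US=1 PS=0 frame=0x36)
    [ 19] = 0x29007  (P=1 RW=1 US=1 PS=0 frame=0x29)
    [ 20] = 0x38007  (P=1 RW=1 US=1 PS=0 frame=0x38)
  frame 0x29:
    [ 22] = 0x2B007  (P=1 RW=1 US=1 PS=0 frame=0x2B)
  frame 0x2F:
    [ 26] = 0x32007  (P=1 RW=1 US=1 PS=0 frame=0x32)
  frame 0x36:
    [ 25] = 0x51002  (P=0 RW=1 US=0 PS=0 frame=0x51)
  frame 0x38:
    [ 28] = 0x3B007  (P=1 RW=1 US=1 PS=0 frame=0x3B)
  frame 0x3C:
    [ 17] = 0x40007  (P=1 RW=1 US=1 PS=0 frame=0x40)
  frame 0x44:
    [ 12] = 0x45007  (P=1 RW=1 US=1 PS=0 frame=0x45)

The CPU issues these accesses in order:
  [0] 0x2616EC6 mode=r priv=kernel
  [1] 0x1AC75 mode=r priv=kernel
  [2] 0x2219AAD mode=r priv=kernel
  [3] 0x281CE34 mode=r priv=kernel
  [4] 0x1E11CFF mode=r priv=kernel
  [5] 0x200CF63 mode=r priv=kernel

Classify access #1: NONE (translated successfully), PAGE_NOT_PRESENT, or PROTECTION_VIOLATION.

Walk each access:
#0 VA=0x2616EC6 (r,kernel):
  [0] read 0x27 idx=19: raw=0x29007 flags P=1 W=1 U=1 S=0
  [1] read 0x29 idx=22: raw=0x2B007 flags P=1 W=1 U=1 S=0
  ✓ 0x2BEC6  — 2 lookups
#1 VA=0x1AC75 (r,kernel):
  [0] read 0x27 idx=0: raw=0x2F007 flags P=1 W=1 U=1 S=0
  [1] read 0x2F idx=26: raw=0x32007 flags P=1 W=1 U=1 S=0
  ✓ 0x32C75  — 2 lookups
#2 VA=0x2219AAD (r,kernel):
  [0] read 0x27 idx=17: raw=0x36007 flags P=1 W=1 U=1 S=0
  [1] read 0x36 idx=25: raw=0x51002 flags P=0 W=1 U=0 S=0
  ⇒ fault: PAGE_NOT_PRESENT  — 2 lookups
#3 VA=0x281CE34 (r,kernel):
  [0] read 0x27 idx=20: raw=0x38007 flags P=1 W=1 U=1 S=0
  [1] read 0x38 idx=28: raw=0x3B007 flags P=1 W=1 U=1 S=0
  ✓ 0x3BE34  — 2 lookups
#4 VA=0x1E11CFF (r,kernel):
  [0] read 0x27 idx=15: raw=0x3C007 flags P=1 W=1 U=1 S=0
  [1] read 0x3C idx=17: raw=0x40007 flags P=1 W=1 U=1 S=0
  ✓ 0x40CFF  — 2 lookups
#5 VA=0x200CF63 (r,kernel):
  [0] read 0x27 idx=16: raw=0x44007 flags P=1 W=1 U=1 S=0
  [1] read 0x44 idx=12: raw=0x45007 flags P=1 W=1 U=1 S=0
  ✓ 0x45F63  — 2 lookups

Access #1 fault: NONE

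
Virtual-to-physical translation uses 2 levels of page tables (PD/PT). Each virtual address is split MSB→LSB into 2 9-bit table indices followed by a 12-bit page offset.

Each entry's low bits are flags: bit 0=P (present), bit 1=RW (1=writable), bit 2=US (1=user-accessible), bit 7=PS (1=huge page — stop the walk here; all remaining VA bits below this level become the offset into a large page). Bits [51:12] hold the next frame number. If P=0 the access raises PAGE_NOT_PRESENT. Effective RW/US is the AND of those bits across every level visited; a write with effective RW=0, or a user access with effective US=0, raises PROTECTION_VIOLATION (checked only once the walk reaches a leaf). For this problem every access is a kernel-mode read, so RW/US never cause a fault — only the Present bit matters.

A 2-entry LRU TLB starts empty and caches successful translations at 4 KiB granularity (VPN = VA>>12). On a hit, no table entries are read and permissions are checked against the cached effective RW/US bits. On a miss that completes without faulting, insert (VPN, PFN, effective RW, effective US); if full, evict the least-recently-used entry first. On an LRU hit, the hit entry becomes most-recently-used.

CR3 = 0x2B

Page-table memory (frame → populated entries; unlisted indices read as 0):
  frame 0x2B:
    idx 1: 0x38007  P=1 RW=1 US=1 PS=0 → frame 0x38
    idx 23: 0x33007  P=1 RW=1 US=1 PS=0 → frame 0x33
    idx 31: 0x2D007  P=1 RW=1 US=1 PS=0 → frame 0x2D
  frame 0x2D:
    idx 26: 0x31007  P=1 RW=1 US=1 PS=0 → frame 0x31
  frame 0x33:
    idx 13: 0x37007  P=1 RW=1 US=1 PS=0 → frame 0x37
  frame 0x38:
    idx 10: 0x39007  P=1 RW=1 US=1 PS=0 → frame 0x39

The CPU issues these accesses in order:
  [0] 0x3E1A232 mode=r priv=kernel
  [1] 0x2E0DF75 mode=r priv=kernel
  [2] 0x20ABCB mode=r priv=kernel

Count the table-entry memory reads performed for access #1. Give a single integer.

Walk each access:
#0 VA=0x3E1A232 (r,kernel):
  L0 @0x2B[31] → 0x2D007  P=1,RW=1,US=1,PS=0
  L1 @0x2D[26] → 0x31007  P=1,RW=1,US=1,PS=0
  → PA=0x31232  (2 entries read)
#1 VA=0x2E0DF75 (r,kernel):
  L0 @0x2B[23] → 0x33007  P=1,RW=1,US=1,PS=0
  L1 @0x33[13] → 0x37007  P=1,RW=1,US=1,PS=0
  → PA=0x37F75  (2 entries read)
#2 VA=0x20ABCB (r,kernel):
  L0 @0x2B[1] → 0x38007  P=1,RW=1,US=1,PS=0
  L1 @0x38[10] → 0x39007  P=1,RW=1,US=1,PS=0
  → PA=0x39BCB  (2 entries read)

Entries read for #1: 2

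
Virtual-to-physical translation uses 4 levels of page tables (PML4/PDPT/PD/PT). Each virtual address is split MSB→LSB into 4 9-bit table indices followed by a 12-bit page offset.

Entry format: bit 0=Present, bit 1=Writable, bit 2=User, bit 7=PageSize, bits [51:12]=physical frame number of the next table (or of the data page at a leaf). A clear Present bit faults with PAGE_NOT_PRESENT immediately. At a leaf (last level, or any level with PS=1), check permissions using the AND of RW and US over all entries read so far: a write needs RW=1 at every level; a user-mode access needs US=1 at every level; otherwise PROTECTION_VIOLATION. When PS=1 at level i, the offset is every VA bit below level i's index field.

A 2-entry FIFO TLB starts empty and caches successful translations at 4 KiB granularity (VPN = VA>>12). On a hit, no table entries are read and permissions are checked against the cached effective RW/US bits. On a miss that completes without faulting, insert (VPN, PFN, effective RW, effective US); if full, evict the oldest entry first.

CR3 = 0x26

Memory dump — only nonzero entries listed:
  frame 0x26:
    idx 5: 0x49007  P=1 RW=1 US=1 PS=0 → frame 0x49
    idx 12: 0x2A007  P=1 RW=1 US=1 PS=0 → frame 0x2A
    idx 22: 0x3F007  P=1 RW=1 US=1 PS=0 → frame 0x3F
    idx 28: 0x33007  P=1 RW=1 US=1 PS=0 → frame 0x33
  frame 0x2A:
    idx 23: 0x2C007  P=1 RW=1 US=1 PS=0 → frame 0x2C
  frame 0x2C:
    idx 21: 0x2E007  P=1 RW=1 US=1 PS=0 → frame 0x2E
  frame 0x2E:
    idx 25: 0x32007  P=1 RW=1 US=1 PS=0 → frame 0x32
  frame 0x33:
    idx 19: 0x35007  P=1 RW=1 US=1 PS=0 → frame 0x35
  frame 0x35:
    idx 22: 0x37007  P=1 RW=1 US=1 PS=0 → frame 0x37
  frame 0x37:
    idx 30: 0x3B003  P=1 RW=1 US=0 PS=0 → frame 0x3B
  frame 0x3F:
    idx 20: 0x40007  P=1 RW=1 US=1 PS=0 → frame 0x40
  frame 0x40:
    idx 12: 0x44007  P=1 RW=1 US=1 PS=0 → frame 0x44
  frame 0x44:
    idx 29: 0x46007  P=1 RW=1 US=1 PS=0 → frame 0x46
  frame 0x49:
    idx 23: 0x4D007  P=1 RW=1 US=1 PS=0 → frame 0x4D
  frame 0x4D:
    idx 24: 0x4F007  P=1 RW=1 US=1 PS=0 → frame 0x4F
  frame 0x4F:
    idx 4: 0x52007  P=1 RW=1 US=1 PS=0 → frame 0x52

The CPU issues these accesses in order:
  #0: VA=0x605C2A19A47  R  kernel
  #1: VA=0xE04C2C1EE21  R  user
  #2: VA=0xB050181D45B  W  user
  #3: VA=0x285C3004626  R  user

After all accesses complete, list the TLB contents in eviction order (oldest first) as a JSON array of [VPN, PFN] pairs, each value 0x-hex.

Per-access translation:
#0 VA=0x605C2A19A47 (r,kernel):
  L0: frame=0x26 idx=12 entry=0x2A007 [P=1 RW=1 US=1 PS=0]
  L1: frame=0x2A idx=23 entry=0x2C007 [P=1 RW=1 US=1 PS=0]
  L2: frame=0x2C idx=21 entry=0x2E007 [P=1 RW=1 US=1 PS=0]
  L3: frame=0x2E idx=25 entry=0x32007 [P=1 RW=1 US=1 PS=0]
  ⇒ phys 0x32A47  [4 reads]
#1 VA=0xE04C2C1EE21 (r,user):
  L0: frame=0x26 idx=28 entry=0x33007 [P=1 RW=1 US=1 PS=0]
  L1: frame=0x33 idx=19 entry=0x35007 [P=1 RW=1 US=1 PS=0]
  L2: frame=0x35 idx=22 entry=0x37007 [P=1 RW=1 US=1 PS=0]
  L3: frame=0x37 idx=30 entry=0x3B003 [P=1 RW=1 US=0 PS=0]
  ✗ PROTECTION_VIOLATION  [4 reads]
#2 VA=0xB050181D45B (w,user):
  L0: frame=0x26 idx=22 entry=0x3F007 [P=1 RW=1 US=1 PS=0]
  L1: frame=0x3F idx=20 entry=0x40007 [P=1 RW=1 US=1 PS=0]
  L2: frame=0x40 idx=12 entry=0x44007 [P=1 RW=1 US=1 PS=0]
  L3: frame=0x44 idx=29 entry=0x46007 [P=1 RW=1 US=1 PS=0]
  ⇒ phys 0x4645B  [4 reads]
#3 VA=0x285C3004626 (r,user):
  L0: frame=0x26 idx=5 entry=0x49007 [P=1 RW=1 US=1 PS=0]
  L1: frame=0x49 idx=23 entry=0x4D007 [P=1 RW=1 US=1 PS=0]
  L2: frame=0x4D idx=24 entry=0x4F007 [P=1 RW=1 US=1 PS=0]
  L3: frame=0x4F idx=4 entry=0x52007 [P=1 RW=1 US=1 PS=0]
  ⇒ phys 0x52626  [4 reads]

TLB: [["0xB050181D", "0x46"], ["0x285C3004", "0x52"]]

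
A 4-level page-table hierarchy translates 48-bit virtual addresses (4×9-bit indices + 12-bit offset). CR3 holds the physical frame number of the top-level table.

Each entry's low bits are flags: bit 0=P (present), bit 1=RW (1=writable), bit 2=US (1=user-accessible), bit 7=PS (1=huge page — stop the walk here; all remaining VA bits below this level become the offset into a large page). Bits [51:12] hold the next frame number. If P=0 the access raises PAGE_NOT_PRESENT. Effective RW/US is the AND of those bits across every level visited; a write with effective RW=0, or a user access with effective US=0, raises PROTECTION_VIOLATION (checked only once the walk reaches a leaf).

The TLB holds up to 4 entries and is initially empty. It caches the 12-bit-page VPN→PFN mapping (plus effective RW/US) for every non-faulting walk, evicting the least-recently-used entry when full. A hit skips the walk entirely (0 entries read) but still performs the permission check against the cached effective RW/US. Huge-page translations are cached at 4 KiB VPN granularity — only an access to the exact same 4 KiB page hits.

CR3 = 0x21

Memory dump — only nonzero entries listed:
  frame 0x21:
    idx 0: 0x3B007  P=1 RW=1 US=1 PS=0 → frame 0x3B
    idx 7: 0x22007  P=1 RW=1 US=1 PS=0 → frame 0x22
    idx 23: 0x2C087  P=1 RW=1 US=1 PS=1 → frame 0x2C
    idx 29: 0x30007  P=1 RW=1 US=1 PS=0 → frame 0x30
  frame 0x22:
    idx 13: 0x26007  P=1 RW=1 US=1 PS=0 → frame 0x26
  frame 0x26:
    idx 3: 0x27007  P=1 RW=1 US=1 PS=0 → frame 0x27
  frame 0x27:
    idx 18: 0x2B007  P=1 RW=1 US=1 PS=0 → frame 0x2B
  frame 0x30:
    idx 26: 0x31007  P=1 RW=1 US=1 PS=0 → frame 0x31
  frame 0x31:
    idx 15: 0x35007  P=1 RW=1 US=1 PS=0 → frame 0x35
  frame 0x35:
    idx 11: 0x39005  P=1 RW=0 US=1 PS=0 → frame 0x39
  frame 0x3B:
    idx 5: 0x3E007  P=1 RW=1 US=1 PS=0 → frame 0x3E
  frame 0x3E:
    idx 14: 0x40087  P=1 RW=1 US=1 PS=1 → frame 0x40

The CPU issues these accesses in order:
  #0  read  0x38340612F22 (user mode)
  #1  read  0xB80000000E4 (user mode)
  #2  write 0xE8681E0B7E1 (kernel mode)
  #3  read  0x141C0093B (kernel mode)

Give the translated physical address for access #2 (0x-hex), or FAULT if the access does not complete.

Per-access translation:
#0 VA=0x38340612F22 (r,user):
  lvl0: tbl 0x21, slot 7 ⇒ 0x22007 (P1/RW1/US1/PS0)
  lvl1: tbl 0x22, slot 13 ⇒ 0x26007 (P1/RW1/US1/PS0)
  lvl2: tbl 0x26, slot 3 ⇒ 0x27007 (P1/RW1/US1/PS0)
  lvl3: tbl 0x27, slot 18 ⇒ 0x2B007 (P1/RW1/US1/PS0)
  → PA=0x2BF22  (4 entries read)
#1 VA=0xB80000000E4 (r,user):
  lvl0: tbl 0x21, slot 23 ⇒ 0x2C087 (P1/RW1/US1/PS1)
  → PA=0x2C0E4 (huge @L0)  (1 entries read)
#2 VA=0xE8681E0B7E1 (w,kernel):
  lvl0: tbl 0x21, slot 29 ⇒ 0x30007 (P1/RW1/US1/PS0)
  lvl1: tbl 0x30, slot 26 ⇒ 0x31007 (P1/RW1/US1/PS0)
  lvl2: tbl 0x31, slot 15 ⇒ 0x35007 (P1/RW1/US1/PS0)
  lvl3: tbl 0x35, slot 11 ⇒ 0x39005 (P1/RW0/US1/PS0)
  → PROTECTION_VIOLATION  (4 entries read)
#3 VA=0x141C0093B (r,kernel):
  lvl0: tbl 0x21, slot 0 ⇒ 0x3B007 (P1/RW1/US1/PS0)
  lvl1: tbl 0x3B, slot 5 ⇒ 0x3E007 (P1/RW1/US1/PS0)
  lvl2: tbl 0x3E, slot 14 ⇒ 0x40087 (P1/RW1/US1/PS1)
  → PA=0x4093B (huge @L2)  (3 entries read)

Access #2 PA: FAULT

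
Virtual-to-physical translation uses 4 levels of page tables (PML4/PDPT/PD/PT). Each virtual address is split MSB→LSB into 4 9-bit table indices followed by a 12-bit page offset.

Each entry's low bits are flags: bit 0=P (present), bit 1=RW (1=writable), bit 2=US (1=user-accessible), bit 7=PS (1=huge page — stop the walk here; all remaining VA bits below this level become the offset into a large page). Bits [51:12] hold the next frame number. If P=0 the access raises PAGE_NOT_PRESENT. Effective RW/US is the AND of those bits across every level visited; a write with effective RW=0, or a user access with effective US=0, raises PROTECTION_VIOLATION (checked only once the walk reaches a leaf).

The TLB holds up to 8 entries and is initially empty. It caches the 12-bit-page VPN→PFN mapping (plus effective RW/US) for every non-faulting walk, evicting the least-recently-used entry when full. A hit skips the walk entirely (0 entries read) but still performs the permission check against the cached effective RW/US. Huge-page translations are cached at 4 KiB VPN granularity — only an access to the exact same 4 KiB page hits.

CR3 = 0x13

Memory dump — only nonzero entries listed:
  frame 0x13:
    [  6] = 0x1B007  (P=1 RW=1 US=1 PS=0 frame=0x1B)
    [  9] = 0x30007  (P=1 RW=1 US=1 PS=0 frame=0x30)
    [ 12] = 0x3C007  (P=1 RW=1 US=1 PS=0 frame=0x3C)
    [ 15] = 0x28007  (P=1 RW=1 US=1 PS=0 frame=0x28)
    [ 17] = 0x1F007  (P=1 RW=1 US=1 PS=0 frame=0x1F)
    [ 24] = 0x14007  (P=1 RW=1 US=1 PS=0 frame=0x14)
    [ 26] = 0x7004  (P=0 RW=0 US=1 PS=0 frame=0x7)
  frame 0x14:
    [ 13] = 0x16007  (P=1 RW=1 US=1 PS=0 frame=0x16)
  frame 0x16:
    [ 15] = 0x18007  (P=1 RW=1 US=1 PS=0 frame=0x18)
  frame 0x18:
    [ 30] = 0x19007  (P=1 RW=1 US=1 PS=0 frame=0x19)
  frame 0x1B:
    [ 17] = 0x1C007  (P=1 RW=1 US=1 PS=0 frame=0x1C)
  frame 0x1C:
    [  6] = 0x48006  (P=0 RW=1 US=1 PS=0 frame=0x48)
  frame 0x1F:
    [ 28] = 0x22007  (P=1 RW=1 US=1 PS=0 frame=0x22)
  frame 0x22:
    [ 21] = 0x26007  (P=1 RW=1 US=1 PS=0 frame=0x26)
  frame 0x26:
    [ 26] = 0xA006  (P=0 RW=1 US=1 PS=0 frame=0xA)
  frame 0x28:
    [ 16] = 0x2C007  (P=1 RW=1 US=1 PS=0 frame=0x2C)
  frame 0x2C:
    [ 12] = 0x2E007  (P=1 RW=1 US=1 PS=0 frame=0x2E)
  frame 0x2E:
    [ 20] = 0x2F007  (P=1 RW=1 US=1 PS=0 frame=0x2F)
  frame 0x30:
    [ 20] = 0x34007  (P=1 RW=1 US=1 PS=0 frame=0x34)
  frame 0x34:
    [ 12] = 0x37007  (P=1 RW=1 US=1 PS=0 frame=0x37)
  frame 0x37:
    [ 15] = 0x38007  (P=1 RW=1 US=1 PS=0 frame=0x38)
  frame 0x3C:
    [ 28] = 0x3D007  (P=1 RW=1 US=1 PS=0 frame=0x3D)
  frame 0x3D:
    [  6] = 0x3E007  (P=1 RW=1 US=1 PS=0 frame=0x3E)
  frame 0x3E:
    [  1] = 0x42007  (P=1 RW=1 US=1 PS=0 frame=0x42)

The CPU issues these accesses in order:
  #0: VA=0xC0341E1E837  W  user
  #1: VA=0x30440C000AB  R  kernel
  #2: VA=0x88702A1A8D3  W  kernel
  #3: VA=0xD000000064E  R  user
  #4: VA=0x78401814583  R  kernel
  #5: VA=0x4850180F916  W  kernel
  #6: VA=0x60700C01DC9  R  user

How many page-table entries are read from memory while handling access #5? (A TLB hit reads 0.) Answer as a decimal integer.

Trace:
#0 VA=0xC0341E1E837 (w,user):
  L0 @0x13[24] → 0x14007  P=1,RW=1,US=1,PS=0
  L1 @0x14[13] → 0x16007  P=1,RW=1,US=1,PS=0
  L2 @0x16[15] → 0x18007  P=1,RW=1,US=1,PS=0
  L3 @0x18[30] → 0x19007  P=1,RW=1,US=1,PS=0
  → PA=0x19837  (4 entries read)
#1 VA=0x30440C000AB (r,kernel):
  L0 @0x13[6] → 0x1B007  P=1,RW=1,US=1,PS=0
  L1 @0x1B[17] → 0x1C007  P=1,RW=1,US=1,PS=0
  L2 @0x1C[6] → 0x48006  P=0,RW=1,US=1,PS=0
  ⇒ fault: PAGE_NOT_PRESENT  — 3 lookups
#2 VA=0x88702A1A8D3 (w,kernel):
  L0 @0x13[17] → 0x1F007  P=1,RW=1,US=1,PS=0
  L1 @0x1F[28] → 0x22007  P=1,RW=1,US=1,PS=0
  L2 @0x22[21] → 0x26007  P=1,RW=1,US=1,PS=0
  L3 @0x26[26] → 0xA006  P=0,RW=1,US=1,PS=0
  ⇒ fault: PAGE_NOT_PRESENT  — 4 lookups
#3 VA=0xD000000064E (r,user):
  L0 @0x13[26] → 0x7004  P=0,RW=0,US=1,PS=0
  ⇒ fault: PAGE_NOT_PRESENT  — 1 lookups
#4 VA=0x78401814583 (r,kernel):
  L0 @0x13[15] → 0x28007  P=1,RW=1,US=1,PS=0
  L1 @0x28[16] → 0x2C007  P=1,RW=1,US=1,PS=0
  L2 @0x2C[12] → 0x2E007  P=1,RW=1,US=1,PS=0
  L3 @0x2E[20] → 0x2F007  P=1,RW=1,US=1,PS=0
  → PA=0x2F583  (4 entries read)
#5 VA=0x4850180F916 (w,kernel):
  L0 @0x13[9] → 0x30007  P=1,RW=1,US=1,PS=0
  L1 @0x30[20] → 0x34007  P=1,RW=1,US=1,PS=0
  L2 @0x34[12] → 0x37007  P=1,RW=1,US=1,PS=0
  L3 @0x37[15] → 0x38007  P=1,RW=1,US=1,PS=0
  → PA=0x38916  (4 entries read)
#6 VA=0x60700C01DC9 (r,user):
  L0 @0x13[12] → 0x3C007  P=1,RW=1,US=1,PS=0
  L1 @0x3C[28] → 0x3D007  P=1,RW=1,US=1,PS=0
  L2 @0x3D[6] → 0x3E007  P=1,RW=1,US=1,PS=0
  L3 @0x3E[1] → 0x42007  P=1,RW=1,US=1,PS=0
  → PA=0x42DC9  (4 entries read)

Entries read for #5: 4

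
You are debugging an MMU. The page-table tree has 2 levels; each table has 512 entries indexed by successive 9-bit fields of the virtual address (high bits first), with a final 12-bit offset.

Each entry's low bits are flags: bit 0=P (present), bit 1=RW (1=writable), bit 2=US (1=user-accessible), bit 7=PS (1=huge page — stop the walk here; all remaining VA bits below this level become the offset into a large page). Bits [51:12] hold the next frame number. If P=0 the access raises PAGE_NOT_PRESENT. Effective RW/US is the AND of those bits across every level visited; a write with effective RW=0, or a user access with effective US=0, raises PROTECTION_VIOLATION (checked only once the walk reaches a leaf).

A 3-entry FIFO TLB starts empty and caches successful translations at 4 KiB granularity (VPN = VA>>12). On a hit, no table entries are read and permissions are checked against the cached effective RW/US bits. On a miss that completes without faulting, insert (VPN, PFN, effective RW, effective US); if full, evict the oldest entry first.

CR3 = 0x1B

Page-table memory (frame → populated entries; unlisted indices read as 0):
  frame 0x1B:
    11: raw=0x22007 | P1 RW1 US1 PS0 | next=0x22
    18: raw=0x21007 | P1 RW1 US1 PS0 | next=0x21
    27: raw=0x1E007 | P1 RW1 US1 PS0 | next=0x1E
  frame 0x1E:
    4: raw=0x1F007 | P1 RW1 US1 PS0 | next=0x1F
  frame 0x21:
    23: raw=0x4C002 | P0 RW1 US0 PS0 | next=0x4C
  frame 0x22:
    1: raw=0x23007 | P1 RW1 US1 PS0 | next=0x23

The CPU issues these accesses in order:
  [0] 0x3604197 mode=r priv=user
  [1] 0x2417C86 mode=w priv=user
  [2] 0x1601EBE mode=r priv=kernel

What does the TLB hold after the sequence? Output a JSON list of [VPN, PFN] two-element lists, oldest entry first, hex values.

Per-access translation:
#0 VA=0x3604197 (r,user):
  L0: frame=0x1B idx=27 entry=0x1E007 [P=1 RW=1 US=1 PS=0]
  L1: frame=0x1E idx=4 entry=0x1F007 [P=1 RW=1 US=1 PS=0]
  → PA=0x1F197  (2 entries read)
#1 VA=0x2417C86 (w,user):
  L0: frame=0x1B idx=18 entry=0x21007 [P=1 RW=1 US=1 PS=0]
  L1: frame=0x21 idx=23 entry=0x4C002 [P=0 RW=1 US=0 PS=0]
  ⇒ fault: PAGE_NOT_PRESENT  — 2 lookups
#2 VA=0x1601EBE (r,kernel):
  L0: frame=0x1B idx=11 entry=0x22007 [P=1 RW=1 US=1 PS=0]
  L1: frame=0x22 idx=1 entry=0x23007 [P=1 RW=1 US=1 PS=0]
  → PA=0x23EBE  (2 entries read)

TLB: [["0x3604", "0x1F"], ["0x1601", "0x23"]]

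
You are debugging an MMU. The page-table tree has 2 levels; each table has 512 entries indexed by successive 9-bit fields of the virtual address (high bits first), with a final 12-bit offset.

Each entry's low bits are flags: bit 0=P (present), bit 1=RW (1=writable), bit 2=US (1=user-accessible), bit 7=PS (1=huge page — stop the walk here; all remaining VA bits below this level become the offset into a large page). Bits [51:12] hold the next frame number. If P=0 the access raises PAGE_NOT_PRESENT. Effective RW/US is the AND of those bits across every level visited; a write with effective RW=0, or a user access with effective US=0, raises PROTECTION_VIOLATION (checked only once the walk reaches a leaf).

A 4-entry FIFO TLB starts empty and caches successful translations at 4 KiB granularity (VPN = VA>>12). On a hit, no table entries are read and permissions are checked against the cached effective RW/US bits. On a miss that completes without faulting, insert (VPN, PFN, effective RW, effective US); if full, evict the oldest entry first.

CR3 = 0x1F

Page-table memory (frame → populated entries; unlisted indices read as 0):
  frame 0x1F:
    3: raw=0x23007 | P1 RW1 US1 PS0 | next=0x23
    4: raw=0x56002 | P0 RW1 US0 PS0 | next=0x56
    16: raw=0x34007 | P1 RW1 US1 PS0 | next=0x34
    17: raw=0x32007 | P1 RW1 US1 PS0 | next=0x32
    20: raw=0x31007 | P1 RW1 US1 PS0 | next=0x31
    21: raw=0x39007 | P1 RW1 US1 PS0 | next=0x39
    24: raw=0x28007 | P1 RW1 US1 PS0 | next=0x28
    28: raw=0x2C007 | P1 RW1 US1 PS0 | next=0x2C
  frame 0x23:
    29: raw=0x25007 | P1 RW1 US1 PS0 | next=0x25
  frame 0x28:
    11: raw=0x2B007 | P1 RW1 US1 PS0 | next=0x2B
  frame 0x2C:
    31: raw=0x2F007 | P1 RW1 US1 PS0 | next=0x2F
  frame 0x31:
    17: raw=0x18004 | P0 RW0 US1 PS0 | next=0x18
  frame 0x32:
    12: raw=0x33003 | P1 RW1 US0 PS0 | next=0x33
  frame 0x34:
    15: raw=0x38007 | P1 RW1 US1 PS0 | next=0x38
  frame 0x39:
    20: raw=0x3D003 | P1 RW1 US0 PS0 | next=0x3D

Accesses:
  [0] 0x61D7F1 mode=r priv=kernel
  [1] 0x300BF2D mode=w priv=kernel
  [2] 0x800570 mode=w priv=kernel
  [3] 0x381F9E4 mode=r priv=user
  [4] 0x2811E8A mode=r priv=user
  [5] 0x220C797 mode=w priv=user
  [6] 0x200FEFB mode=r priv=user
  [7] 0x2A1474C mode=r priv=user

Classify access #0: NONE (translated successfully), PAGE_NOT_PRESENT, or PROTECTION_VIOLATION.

Trace:
#0 VA=0x61D7F1 (r,kernel):
  L0 @0x1F[3] → 0x23007  P=1,RW=1,US=1,PS=0
  L1 @0x23[29] → 0x25007  P=1,RW=1,US=1,PS=0
  ✓ 0x257F1  — 2 lookups
#1 VA=0x300BF2D (w,kernel):
  L0 @0x1F[24] → 0x28007  P=1,RW=1,US=1,PS=0
  L1 @0x28[11] → 0x2B007  P=1,RW=1,US=1,PS=0
  ✓ 0x2BF2D  — 2 lookups
#2 VA=0x800570 (w,kernel):
  L0 @0x1F[4] → 0x56002  P=0,RW=1,US=0,PS=0
  → PAGE_NOT_PRESENT  (1 entries read)
#3 VA=0x381F9E4 (r,user):
  L0 @0x1F[28] → 0x2C007  P=1,RW=1,US=1,PS=0
  L1 @0x2C[31] → 0x2F007  P=1,RW=1,US=1,PS=0
  ✓ 0x2F9E4  — 2 lookups
#4 VA=0x2811E8A (r,user):
  L0 @0x1F[20] → 0x31007  P=1,RW=1,US=1,PS=0
  L1 @0x31[17] → 0x18004  P=0,RW=0,US=1,PS=0
  → PAGE_NOT_PRESENT  (2 entries read)
#5 VA=0x220C797 (w,user):
  L0 @0x1F[17] → 0x32007  P=1,RW=1,US=1,PS=0
  L1 @0x32[12] → 0x33003  P=1,RW=1,US=0,PS=0
  → PROTECTION_VIOLATION  (2 entries read)
#6 VA=0x200FEFB (r,user):
  L0 @0x1F[16] → 0x34007  P=1,RW=1,US=1,PS=0
  L1 @0x34[15] → 0x38007  P=1,RW=1,US=1,PS=0
  ✓ 0x38EFB  — 2 lookups
#7 VA=0x2A1474C (r,user):
  L0 @0x1F[21] → 0x39007  P=1,RW=1,US=1,PS=0
  L1 @0x39[20] → 0x3D003  P=1,RW=1,US=0,PS=0
  → PROTECTION_VIOLATION  (2 entries read)

Access #0 fault: NONE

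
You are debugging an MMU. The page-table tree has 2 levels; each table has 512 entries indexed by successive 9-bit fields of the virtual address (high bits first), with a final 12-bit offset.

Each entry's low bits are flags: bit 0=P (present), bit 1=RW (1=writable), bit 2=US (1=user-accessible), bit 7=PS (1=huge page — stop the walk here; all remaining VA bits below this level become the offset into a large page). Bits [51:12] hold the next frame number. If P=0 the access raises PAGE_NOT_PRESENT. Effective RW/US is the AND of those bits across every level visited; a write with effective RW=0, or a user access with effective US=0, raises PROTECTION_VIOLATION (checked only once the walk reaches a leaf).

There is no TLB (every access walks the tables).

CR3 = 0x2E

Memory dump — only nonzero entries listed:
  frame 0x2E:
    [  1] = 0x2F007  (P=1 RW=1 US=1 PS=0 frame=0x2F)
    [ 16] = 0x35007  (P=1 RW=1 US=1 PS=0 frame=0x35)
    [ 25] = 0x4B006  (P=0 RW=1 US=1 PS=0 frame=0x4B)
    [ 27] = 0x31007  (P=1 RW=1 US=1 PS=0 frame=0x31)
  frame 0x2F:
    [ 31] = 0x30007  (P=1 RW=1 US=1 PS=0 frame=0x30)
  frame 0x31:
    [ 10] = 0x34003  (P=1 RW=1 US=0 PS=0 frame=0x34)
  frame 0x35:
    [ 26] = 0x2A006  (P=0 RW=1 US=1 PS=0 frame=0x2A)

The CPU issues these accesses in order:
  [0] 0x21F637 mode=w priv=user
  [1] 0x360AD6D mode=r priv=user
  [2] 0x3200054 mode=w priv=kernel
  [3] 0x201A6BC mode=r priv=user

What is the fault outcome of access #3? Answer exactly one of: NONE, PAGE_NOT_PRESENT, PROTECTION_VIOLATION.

Per-access translation:
#0 VA=0x21F637 (w,user):
  L0: frame=0x2E idx=1 entry=0x2F007 [P=1 RW=1 US=1 PS=0]
  L1: frame=0x2F idx=31 entry=0x30007 [P=1 RW=1 US=1 PS=0]
  → PA=0x30637  (2 entries read)
#1 VA=0x360AD6D (r,user):
  L0: frame=0x2E idx=27 entry=0x31007 [P=1 RW=1 US=1 PS=0]
  L1: frame=0x31 idx=10 entry=0x34003 [P=1 RW=1 US=0 PS=0]
  ⇒ fault: PROTECTION_VIOLATION  — 2 lookups
#2 VA=0x3200054 (w,kernel):
  L0: frame=0x2E idx=25 entry=0x4B006 [P=0 RW=1 US=1 PS=0]
  ⇒ fault: PAGE_NOT_PRESENT  — 1 lookups
#3 VA=0x201A6BC (r,user):
  L0: frame=0x2E idx=16 entry=0x35007 [P=1 RW=1 US=1 PS=0]
  L1: frame=0x35 idx=26 entry=0x2A006 [P=0 RW=1 US=1 PS=0]
  ⇒ fault: PAGE_NOT_PRESENT  — 2 lookups

Access #3 fault: PAGE_NOT_PRESENT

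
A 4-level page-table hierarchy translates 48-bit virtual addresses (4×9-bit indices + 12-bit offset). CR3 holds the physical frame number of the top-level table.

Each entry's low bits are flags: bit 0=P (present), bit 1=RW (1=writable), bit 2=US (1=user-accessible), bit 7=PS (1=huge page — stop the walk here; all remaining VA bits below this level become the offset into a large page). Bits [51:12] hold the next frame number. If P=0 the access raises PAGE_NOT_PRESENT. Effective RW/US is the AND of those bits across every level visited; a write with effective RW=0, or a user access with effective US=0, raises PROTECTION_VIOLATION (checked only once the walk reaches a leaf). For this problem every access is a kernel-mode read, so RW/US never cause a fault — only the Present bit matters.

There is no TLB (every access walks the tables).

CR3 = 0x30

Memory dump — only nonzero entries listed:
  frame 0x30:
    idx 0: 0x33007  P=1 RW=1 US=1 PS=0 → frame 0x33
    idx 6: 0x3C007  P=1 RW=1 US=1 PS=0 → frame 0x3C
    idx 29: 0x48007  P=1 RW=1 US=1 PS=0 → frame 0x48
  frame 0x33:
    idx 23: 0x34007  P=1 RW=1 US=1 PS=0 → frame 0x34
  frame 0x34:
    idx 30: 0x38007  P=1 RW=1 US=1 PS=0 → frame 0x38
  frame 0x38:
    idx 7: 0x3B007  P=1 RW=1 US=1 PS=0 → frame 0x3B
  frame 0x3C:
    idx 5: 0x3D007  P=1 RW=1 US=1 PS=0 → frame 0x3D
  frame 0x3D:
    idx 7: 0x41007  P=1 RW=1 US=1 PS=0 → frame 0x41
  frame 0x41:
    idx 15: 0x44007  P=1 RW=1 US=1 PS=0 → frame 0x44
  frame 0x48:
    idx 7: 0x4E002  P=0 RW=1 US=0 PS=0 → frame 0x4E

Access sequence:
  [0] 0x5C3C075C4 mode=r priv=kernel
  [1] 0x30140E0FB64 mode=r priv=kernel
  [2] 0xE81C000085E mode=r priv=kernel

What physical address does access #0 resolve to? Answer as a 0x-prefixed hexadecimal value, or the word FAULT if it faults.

Walk each access:
#0 VA=0x5C3C075C4 (r,kernel):
  L0 @0x30[0] → 0x33007  P=1,RW=1,US=1,PS=0
  L1 @0x33[23] → 0x34007  P=1,RW=1,US=1,PS=0
  L2 @0x34[30] → 0x38007  P=1,RW=1,US=1,PS=0
  L3 @0x38[7] → 0x3B007  P=1,RW=1,US=1,PS=0
  ✓ 0x3B5C4  — 4 lookups
#1 VA=0x30140E0FB64 (r,kernel):
  L0 @0x30[6] → 0x3C007  P=1,RW=1,US=1,PS=0
  L1 @0x3C[5] → 0x3D007  P=1,RW=1,US=1,PS=0
  L2 @0x3D[7] → 0x41007  P=1,RW=1,US=1,PS=0
  L3 @0x41[15] → 0x44007  P=1,RW=1,US=1,PS=0
  ✓ 0x44B64  — 4 lookups
#2 VA=0xE81C000085E (r,kernel):
  L0 @0x30[29] → 0x48007  P=1,RW=1,US=1,PS=0
  L1 @0x48[7] → 0x4E002  P=0,RW=1,US=0,PS=0
  ⇒ fault: PAGE_NOT_PRESENT  — 2 lookups

Access #0 PA: 0x3B5C4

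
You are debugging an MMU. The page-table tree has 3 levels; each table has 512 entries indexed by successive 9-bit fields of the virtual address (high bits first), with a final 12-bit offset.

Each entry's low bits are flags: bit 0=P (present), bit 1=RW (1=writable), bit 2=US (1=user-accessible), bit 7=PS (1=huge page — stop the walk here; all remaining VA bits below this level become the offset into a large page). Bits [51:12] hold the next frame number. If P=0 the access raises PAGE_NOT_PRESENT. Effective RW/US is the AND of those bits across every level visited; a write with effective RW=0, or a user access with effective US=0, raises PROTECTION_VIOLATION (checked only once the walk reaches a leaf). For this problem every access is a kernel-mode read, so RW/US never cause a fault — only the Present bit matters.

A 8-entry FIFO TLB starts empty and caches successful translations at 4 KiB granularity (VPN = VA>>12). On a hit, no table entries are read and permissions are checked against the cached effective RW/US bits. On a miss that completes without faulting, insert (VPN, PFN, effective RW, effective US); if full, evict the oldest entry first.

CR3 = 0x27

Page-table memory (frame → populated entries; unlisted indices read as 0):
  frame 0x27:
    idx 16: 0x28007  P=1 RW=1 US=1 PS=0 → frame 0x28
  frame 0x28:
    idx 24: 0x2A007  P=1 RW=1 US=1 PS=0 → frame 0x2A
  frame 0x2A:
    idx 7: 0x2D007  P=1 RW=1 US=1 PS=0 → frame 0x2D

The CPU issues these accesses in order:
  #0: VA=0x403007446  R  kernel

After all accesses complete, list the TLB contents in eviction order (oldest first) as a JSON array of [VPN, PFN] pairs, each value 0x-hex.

Per-access translation:
#0 VA=0x403007446 (r,kernel):
  lvl0: tbl 0x27, slot 16 ⇒ 0x28007 (P1/RW1/US1/PS0)
  lvl1: tbl 0x28, slot 24 ⇒ 0x2A007 (P1/RW1/US1/PS0)
  lvl2: tbl 0x2A, slot 7 ⇒ 0x2D007 (P1/RW1/US1/PS0)
  → PA=0x2D446  (3 entries read)

TLB: [["0x403007", "0x2D"]]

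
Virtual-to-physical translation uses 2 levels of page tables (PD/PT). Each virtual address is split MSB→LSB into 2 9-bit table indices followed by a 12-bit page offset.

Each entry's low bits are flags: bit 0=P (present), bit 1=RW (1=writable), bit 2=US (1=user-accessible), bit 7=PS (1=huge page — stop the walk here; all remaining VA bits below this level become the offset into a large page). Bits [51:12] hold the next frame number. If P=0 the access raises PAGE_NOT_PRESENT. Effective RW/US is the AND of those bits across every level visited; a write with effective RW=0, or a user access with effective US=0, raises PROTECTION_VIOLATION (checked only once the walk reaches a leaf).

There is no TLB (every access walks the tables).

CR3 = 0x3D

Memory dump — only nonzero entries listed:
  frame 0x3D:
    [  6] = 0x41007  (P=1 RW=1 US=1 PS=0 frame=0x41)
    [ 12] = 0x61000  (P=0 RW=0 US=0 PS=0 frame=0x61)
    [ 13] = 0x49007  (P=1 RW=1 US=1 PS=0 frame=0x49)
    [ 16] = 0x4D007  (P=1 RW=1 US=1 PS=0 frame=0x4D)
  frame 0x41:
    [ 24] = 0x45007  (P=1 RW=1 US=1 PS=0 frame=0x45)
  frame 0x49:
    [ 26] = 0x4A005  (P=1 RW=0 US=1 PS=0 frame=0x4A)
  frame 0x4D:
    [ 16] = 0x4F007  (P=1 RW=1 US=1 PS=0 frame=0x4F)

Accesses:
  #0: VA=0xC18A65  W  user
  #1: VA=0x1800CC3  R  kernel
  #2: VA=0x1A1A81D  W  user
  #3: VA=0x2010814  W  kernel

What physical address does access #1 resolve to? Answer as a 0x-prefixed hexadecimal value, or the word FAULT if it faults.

Walk each access:
#0 VA=0xC18A65 (w,user):
  L0: frame=0x3D idx=6 entry=0x41007 [P=1 RW=1 US=1 PS=0]
  L1: frame=0x41 idx=24 entry=0x45007 [P=1 RW=1 US=1 PS=0]
  ✓ 0x45A65  — 2 lookups
#1 VA=0x1800CC3 (r,kernel):
  L0: frame=0x3D idx=12 entry=0x61000 [P=0 RW=0 US=0 PS=0]
  ⇒ fault: PAGE_NOT_PRESENT  — 1 lookups
#2 VA=0x1A1A81D (w,user):
  L0: frame=0x3D idx=13 entry=0x49007 [P=1 RW=1 US=1 PS=0]
  L1: frame=0x49 idx=26 entry=0x4A005 [P=1 RW=0 US=1 PS=0]
  ⇒ fault: PROTECTION_VIOLATION  — 2 lookups
#3 VA=0x2010814 (w,kernel):
  L0: frame=0x3D idx=16 entry=0x4D007 [P=1 RW=1 US=1 PS=0]
  L1: frame=0x4D idx=16 entry=0x4F007 [P=1 RW=1 US=1 PS=0]
  ✓ 0x4F814  — 2 lookups

Access #1 PA: FAULT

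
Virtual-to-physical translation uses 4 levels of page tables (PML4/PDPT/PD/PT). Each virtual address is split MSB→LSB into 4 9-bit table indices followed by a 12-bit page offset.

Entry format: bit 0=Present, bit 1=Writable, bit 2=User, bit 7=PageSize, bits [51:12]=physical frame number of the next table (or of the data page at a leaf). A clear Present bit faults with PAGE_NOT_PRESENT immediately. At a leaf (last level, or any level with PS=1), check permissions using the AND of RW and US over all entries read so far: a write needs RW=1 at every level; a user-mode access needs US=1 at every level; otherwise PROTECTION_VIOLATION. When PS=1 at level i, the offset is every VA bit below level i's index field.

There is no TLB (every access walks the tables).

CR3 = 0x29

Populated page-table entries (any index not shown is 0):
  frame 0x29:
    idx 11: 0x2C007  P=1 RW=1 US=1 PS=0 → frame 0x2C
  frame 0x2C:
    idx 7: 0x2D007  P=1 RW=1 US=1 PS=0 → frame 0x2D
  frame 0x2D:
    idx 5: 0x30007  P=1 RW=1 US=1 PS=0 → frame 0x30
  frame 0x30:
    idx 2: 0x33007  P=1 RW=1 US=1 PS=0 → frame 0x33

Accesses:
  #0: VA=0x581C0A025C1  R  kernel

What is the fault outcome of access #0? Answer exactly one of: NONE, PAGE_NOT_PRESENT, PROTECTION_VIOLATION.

Per-access translation:
#0 VA=0x581C0A025C1 (r,kernel):
  L0 @0x29[11] → 0x2C007  P=1,RW=1,US=1,PS=0
  L1 @0x2C[7] → 0x2D007  P=1,RW=1,US=1,PS=0
  L2 @0x2D[5] → 0x30007  P=1,RW=1,US=1,PS=0
  L3 @0x30[2] → 0x33007  P=1,RW=1,US=1,PS=0
  ⇒ phys 0x335C1  [4 reads]

Access #0 fault: NONE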